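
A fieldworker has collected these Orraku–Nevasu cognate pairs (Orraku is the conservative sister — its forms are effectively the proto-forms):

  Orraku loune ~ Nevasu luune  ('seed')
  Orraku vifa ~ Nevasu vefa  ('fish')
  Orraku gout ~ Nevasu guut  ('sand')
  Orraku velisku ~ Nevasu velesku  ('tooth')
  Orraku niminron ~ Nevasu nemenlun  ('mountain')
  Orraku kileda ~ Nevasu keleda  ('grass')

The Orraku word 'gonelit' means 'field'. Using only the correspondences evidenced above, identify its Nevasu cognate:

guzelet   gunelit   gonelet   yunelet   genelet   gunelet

niminron ~ nemenlun — Orraku o corresponds to Nevasu u after a consonant, before a nasal.
velisku ~ velesku, kileda ~ keleda — Orraku i corresponds to Nevasu e after a consonant, before a consonant other than r, m, n, p, b, f, v.
Applying these to Orraku 'gonelit':
  gonelit → gunelit   (o→u after a consonant, before a nasal)
  gunelit → gunelet   (i→e after a consonant, before a consonant other than r, m, n, p, b, f, v)
So the Nevasu cognate is 'gunelet'.

gunelet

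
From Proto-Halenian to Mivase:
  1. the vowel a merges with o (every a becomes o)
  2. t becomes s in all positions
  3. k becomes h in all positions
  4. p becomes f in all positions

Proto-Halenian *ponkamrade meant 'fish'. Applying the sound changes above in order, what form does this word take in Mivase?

Mivase: *ponkamrade
  ponkamrade → ponkomrode   [vowel merger]
  ponkomrode (rule 2 does not apply)
  ponkomrode → ponhomrode   [unconditioned shift]
  ponhomrode → fonhomrode   [unconditioned shift]
  giving Mivase fonhomrode.

fonhomrode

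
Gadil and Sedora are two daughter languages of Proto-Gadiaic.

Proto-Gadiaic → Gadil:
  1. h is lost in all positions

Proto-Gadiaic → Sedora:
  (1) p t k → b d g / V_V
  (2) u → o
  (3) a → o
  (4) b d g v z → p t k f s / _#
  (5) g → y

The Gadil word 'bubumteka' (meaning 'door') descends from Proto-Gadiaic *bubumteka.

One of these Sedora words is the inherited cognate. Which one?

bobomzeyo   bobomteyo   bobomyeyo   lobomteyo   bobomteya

bobomteyo

Sedora: *bubumteka
  bubumteka → bubumtega   [intervocalic voicing]
  bubumtega → bobomtega   [vowel merger]
  bobomtega → bobomtego   [vowel merger]
  bobomtego (rule 4 does not apply)
  bobomtego → bobomteyo   [unconditioned shift]
  giving Sedora bobomteyo.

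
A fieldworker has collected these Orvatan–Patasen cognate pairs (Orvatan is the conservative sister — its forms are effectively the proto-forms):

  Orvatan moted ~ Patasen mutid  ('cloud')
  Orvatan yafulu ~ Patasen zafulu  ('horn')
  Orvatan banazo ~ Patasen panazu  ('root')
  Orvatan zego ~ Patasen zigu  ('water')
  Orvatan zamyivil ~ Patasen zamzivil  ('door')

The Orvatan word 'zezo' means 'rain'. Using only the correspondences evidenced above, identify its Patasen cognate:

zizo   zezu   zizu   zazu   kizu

moted ~ mutid, zego ~ zigu — Orvatan e corresponds to Patasen i after a consonant, before a consonant other than r, m, n, p, b, f, v.
banazo ~ panazu, zego ~ zigu — Orvatan o corresponds to Patasen u word-finally.
Applying these to Orvatan 'zezo':
  zezo → zizo   (e→i after a consonant, before a consonant other than r, m, n, p, b, f, v)
  zizo → zizu   (o→u word-finally)
So the Patasen cognate is 'zizu'.

zizu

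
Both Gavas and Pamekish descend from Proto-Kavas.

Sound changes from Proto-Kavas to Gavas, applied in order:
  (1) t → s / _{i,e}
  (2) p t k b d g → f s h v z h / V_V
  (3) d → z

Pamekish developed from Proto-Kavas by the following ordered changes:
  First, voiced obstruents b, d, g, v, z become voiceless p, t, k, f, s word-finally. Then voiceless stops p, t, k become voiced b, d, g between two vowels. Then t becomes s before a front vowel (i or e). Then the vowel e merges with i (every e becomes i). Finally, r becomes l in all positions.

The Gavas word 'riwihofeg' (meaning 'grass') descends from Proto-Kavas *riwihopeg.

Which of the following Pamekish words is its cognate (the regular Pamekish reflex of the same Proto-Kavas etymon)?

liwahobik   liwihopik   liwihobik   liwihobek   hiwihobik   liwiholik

Pamekish: start from *riwihopeg.
  rule 1 (final devoicing): riwihopeg → riwihopek
  rule 2 (intervocalic voicing): riwihopek → riwihobek
  rule 3: no change — riwihobek
  rule 4 (vowel merger): riwihobek → riwihobik
  rule 5 (unconditioned shift): riwihobik → liwihobik
  ⇒ Pamekish liwihobik
Only 'liwihobik' matches the regular Pamekish development of *riwihopeg.

liwihobik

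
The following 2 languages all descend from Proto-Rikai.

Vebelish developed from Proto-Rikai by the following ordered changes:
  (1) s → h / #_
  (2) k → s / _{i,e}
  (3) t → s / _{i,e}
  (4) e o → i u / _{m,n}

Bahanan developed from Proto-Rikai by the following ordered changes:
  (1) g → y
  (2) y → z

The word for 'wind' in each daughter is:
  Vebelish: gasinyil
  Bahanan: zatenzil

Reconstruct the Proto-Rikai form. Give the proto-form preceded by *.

*gatenyil

Position 1: Vebelish has g, Bahanan has z. Vebelish preserves g here (none of its changes turn any other segment into g), so the proto-segment is *g.
Position 4: Vebelish has i, Bahanan has e. Bahanan preserves e here (none of its changes turn any other segment into e), so the proto-segment is *e.
Position 3: Vebelish has s, Bahanan has t. Bahanan preserves t here (none of its changes turn any other segment into t), so the proto-segment is *t.
This points to *gatenyil. Verify forward in each daughter:
Vebelish: *gatenyil
  gatenyil (rule 1 does not apply)
  gatenyil (rule 2 does not apply)
  gatenyil → gasenyil   [palatalisation]
  gasenyil → gasinyil   [pre-nasal raising]
  giving Vebelish gasinyil.
Bahanan: start from *gatenyil.
  rule 1 (unconditioned shift): gatenyil → yatenyil
  rule 2 (unconditioned shift): yatenyil → zatenzil
  ⇒ Bahanan zatenzil
Only *gatenyil yields all of Vebelish gasinyil, Bahanan zatenzil.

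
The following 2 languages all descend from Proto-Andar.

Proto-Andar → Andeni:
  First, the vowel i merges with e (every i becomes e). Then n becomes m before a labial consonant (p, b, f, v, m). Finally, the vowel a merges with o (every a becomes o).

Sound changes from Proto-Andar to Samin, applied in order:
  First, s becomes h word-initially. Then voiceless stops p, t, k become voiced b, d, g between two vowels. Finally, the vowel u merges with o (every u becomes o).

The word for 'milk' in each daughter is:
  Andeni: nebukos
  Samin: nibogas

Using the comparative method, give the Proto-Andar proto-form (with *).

*nibukas

Position 2: Andeni has e, Samin has i. Samin preserves i here (none of its changes turn any other segment into i), so the proto-segment is *i.
Position 4: Andeni has u, Samin has o. Andeni preserves u here (none of its changes turn any other segment into u), so the proto-segment is *u.
Continuing position by position gives *nibukas; check it forward:
Andeni: *nibukas
  nibukas → nebukas   [vowel merger]
  nebukas (rule 2 does not apply)
  nebukas → nebukos   [vowel merger]
  giving Andeni nebukos.
Samin: *nibukas
  nibukas (rule 1 does not apply)
  nibukas → nibugas   [intervocalic voicing]
  nibugas → nibogas   [vowel merger]
  giving Samin nibogas.
*nibukas is the unique common source.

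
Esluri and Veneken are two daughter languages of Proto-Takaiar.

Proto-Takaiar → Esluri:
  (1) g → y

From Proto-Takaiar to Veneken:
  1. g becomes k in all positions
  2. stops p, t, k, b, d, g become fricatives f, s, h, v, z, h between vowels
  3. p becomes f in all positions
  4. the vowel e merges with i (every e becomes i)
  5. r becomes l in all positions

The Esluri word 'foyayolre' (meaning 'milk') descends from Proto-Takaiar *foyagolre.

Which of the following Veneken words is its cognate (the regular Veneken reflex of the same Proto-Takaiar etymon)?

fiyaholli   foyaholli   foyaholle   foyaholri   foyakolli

foyaholli

Veneken: *foyagolre
  foyagolre → foyakolre   [unconditioned shift]
  foyakolre → foyaholre   [intervocalic lenition]
  foyaholre (rule 3 does not apply)
  foyaholre → foyaholri   [vowel merger]
  foyaholri → foyaholli   [unconditioned shift]
  giving Veneken foyaholli.
The other candidates each miss or misapply at least one Veneken change.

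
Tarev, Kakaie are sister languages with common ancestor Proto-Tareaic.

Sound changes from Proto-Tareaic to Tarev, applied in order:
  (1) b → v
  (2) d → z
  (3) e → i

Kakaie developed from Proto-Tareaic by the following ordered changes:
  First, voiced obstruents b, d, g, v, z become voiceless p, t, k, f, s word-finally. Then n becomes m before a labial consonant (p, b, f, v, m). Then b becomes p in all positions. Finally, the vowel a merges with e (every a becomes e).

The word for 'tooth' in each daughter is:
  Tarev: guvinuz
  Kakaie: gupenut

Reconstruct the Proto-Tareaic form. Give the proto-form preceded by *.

Position 7: Tarev has z, Kakaie has t. Taking the neighbouring segments as reconstructed: Tarev z could go back to *d or *z; Kakaie t could go back to *t or *d — the one source consistent with every daughter is *d.
Position 4: Tarev has i, Kakaie has e. Taking the neighbouring segments as reconstructed: Tarev i could go back to *e or *i; Kakaie e could go back to *a or *e — the one source consistent with every daughter is *e.
Verify the candidate proto-form against each daughter:
Tarev: *gubenud
  gubenud → guvenud   [unconditioned shift]
  guvenud → guvenuz   [unconditioned shift]
  guvenuz → guvinuz   [vowel merger]
  giving Tarev guvinuz.
Kakaie: *gubenud > gubenut > gupenut  (by final devoicing, unconditioned shift)
No other proto-form is consistent with every reflex, so the reconstruction is *gubenud.

*gubenud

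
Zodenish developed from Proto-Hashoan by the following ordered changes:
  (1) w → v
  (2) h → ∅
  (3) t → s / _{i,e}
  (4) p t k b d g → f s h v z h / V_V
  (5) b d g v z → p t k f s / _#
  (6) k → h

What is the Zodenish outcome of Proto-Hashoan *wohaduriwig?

voazurivih

Zodenish: start from *wohaduriwig.
  rule 1 (unconditioned shift): wohaduriwig → vohadurivig
  rule 2 (h-loss): vohadurivig → voadurivig
  rule 3: no change — voadurivig
  rule 4 (intervocalic lenition): voadurivig → voazurivig
  rule 5 (final devoicing): voazurivig → voazurivik
  rule 6 (unconditioned shift): voazurivik → voazurivih
  ⇒ Zodenish voazurivih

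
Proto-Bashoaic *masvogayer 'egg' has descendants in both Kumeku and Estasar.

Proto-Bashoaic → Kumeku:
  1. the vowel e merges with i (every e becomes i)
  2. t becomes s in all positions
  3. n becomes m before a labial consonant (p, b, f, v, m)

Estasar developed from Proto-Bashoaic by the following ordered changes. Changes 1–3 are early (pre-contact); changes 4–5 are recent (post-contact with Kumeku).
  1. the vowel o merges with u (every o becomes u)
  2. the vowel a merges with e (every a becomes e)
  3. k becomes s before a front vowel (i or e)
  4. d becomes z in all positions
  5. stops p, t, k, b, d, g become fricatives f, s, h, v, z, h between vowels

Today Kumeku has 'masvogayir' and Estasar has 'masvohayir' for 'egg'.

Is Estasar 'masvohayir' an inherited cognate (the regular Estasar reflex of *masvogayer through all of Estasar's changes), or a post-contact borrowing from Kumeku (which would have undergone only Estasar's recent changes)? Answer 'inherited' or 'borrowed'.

borrowed

If inherited, *masvogayer would pass through all of Estasar's changes:
Estasar: start from *masvogayer.
  rule 1 (vowel merger): masvogayer → masvugayer
  rule 2 (vowel merger): masvugayer → mesvugeyer
  rule 3: no change — mesvugeyer
  rule 4: no change — mesvugeyer
  rule 5 (intervocalic lenition): mesvugeyer → mesvuheyer
  ⇒ Estasar mesvuheyer
If borrowed from Kumeku 'masvogayir' after the early changes, it would undergo only the recent ones:
  rule 4 (unconditioned shift): no change (masvogayir)
  rule 5 (intervocalic lenition): masvogayir → masvohayir
  ⇒ as a loan: masvohayir
Estasar 'masvohayir' matches the loan outcome 'masvohayir', not the inherited 'mesvuheyer' — it skipped the early Estasar changes, so it was borrowed from Kumeku.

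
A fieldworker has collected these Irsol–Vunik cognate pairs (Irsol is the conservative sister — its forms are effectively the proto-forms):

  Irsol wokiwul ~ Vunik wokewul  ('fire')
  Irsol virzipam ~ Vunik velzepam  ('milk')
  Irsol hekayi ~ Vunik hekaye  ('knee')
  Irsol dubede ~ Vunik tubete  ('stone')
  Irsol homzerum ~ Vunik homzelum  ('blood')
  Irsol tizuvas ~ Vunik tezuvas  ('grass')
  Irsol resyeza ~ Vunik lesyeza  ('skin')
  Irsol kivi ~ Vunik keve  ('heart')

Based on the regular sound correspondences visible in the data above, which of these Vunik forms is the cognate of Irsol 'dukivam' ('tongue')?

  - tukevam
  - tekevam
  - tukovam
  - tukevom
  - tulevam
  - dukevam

dubede ~ tubete — Irsol d corresponds to Vunik t word-initially before a back vowel.
kivi ~ keve — Irsol i corresponds to Vunik e after a consonant, before a labial obstruent.
Applying these to Irsol 'dukivam':
  dukivam → tukivam   (d→t word-initially before a back vowel)
  tukivam → tukevam   (i→e after a consonant, before a labial obstruent)
So the Vunik cognate is 'tukevam'.

tukevam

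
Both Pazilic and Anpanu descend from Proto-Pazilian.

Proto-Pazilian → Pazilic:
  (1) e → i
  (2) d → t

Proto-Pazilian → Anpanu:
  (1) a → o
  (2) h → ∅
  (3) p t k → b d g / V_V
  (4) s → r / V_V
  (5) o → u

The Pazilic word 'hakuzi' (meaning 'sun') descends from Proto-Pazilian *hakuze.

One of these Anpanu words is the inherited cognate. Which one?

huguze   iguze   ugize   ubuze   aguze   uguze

Anpanu: start from *hakuze.
  rule 1 (vowel merger): hakuze → hokuze
  rule 2 (h-loss): hokuze → okuze
  rule 3 (intervocalic voicing): okuze → oguze
  rule 4: no change — oguze
  rule 5 (vowel merger): oguze → uguze
  ⇒ Anpanu uguze
Among the options, 'uguze' alone shows every Anpanu change applied in order.

uguze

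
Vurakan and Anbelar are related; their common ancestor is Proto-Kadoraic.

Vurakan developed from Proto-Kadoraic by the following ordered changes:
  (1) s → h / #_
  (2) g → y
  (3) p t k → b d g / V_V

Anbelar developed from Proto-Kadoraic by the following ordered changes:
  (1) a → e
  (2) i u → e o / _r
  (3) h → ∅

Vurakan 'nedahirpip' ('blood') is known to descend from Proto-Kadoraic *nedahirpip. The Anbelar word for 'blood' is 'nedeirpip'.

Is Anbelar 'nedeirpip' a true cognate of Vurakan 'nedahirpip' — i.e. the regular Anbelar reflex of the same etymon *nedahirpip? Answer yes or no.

Derive the expected Anbelar reflex of *nedahirpip:
Anbelar: *nedahirpip > nedehirpip > nedeherpip > nedeerpip  (by vowel merger, pre-rhotic lowering, h-loss)
The regular Anbelar reflex would be 'nedeerpip', but the attested form is 'nedeirpip'. The correspondence is irregular, so they are not cognates (the Anbelar form has a different source).

no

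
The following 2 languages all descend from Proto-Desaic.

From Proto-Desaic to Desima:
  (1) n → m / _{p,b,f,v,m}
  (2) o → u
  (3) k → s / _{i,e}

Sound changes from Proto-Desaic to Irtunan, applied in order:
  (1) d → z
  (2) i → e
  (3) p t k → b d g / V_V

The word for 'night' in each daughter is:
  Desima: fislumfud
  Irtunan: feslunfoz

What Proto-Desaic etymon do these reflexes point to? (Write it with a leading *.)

Position 6: Desima has m, Irtunan has n. Irtunan preserves n here (none of its changes turn any other segment into n), so the proto-segment is *n.
Position 2: Desima has i, Irtunan has e. Desima preserves i here (none of its changes turn any other segment into i), so the proto-segment is *i.
This points to *fislunfod. Verify forward in each daughter:
Desima: start from *fislunfod.
  rule 1 (nasal place assimilation): fislunfod → fislumfod
  rule 2 (vowel merger): fislumfod → fislumfud
  rule 3: no change — fislumfud
  ⇒ Desima fislumfud
Irtunan: *fislunfod
  fislunfod → fislunfoz   [unconditioned shift]
  fislunfoz → feslunfoz   [vowel merger]
  feslunfoz (rule 3 does not apply)
  giving Irtunan feslunfoz.
No other proto-form is consistent with every reflex, so the reconstruction is *fislunfod.

*fislunfod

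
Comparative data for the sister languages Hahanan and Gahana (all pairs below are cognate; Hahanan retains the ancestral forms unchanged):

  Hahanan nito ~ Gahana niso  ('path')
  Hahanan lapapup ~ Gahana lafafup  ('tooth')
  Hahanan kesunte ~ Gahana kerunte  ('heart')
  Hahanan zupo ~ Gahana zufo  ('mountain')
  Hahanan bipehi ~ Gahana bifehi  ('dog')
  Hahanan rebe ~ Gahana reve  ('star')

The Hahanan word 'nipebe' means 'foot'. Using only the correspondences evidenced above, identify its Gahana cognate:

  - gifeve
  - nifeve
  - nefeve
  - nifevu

bipehi ~ bifehi — Hahanan p corresponds to Gahana f between vowels (before a front vowel).
rebe ~ reve — Hahanan b corresponds to Gahana v between vowels (before a front vowel).
Applying these to Hahanan 'nipebe':
  nipebe → nifebe   (p→f between vowels (before a front vowel))
  nifebe → nifeve   (b→v between vowels (before a front vowel))
So the Gahana cognate is 'nifeve'.

nifeve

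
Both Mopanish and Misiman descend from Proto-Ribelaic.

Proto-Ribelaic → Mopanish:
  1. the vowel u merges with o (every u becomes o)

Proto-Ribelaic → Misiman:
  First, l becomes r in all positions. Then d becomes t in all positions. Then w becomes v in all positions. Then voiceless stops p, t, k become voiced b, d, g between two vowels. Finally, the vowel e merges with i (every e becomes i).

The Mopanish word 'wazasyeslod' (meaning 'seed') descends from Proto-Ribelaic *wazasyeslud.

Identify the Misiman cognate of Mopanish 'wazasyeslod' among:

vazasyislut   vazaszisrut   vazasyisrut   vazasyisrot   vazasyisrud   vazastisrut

Misiman: *wazasyeslud
  wazasyeslud → wazasyesrud   [unconditioned shift]
  wazasyesrud → wazasyesrut   [unconditioned shift]
  wazasyesrut → vazasyesrut   [unconditioned shift]
  vazasyesrut (rule 4 does not apply)
  vazasyesrut → vazasyisrut   [vowel merger]
  giving Misiman vazasyisrut.
The other candidates each miss or misapply at least one Misiman change.

vazasyisrut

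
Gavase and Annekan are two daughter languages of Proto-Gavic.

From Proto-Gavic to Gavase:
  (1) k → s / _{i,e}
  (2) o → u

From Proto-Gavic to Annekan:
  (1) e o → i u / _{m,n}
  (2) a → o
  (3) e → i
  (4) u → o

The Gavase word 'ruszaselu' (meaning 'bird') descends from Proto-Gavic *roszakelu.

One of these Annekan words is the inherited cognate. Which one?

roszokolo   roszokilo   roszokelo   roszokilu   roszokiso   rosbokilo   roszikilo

roszokilo

Annekan: *roszakelu > roszokelu > roszokilu > roszokilo  (by vowel merger, vowel merger, vowel merger)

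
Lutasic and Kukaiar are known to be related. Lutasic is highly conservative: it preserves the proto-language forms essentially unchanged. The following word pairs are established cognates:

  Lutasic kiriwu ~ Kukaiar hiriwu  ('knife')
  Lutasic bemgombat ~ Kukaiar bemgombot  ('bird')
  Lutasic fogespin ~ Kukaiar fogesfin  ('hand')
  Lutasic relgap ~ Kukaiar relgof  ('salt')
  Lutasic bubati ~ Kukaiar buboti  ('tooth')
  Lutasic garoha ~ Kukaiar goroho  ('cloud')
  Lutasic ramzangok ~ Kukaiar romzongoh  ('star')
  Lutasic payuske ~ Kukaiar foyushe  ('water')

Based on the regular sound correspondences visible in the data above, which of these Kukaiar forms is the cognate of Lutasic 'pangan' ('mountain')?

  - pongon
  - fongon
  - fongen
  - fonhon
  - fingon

fongon

payuske ~ foyushe — Lutasic p corresponds to Kukaiar f word-initially before a back vowel.
ramzangok ~ romzongoh — Lutasic a corresponds to Kukaiar o after a consonant, before a nasal.
Applying these to Lutasic 'pangan':
  pangan → fangan   (p→f word-initially before a back vowel)
  fangan → fongan   (a→o after a consonant, before a nasal)
  fongan → fongon   (a→o after a consonant, before a nasal)
So the Kukaiar cognate is 'fongon'.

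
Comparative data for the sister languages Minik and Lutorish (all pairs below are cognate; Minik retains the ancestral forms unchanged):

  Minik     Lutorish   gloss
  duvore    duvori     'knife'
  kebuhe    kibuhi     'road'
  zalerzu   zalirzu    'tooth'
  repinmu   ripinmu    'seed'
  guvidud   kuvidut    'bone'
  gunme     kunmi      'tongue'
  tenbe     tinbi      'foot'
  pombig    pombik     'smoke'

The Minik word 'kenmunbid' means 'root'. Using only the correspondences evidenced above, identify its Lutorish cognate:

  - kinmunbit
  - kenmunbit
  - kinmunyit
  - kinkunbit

kinmunbit

tenbe ~ tinbi — Minik e corresponds to Lutorish i after a consonant, before a nasal.
guvidud ~ kuvidut — Minik d corresponds to Lutorish t word-finally.
Applying these to Minik 'kenmunbid':
  kenmunbid → kinmunbid   (e→i after a consonant, before a nasal)
  kinmunbid → kinmunbit   (d→t word-finally)
So the Lutorish cognate is 'kinmunbit'.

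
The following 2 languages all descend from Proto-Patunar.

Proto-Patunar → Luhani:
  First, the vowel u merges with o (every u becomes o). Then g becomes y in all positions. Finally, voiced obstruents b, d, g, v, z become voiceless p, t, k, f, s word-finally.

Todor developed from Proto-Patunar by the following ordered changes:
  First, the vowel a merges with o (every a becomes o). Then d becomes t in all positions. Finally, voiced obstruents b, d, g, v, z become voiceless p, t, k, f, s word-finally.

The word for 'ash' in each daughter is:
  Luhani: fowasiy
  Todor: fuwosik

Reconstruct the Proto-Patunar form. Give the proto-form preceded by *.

*fuwasig

Position 4: Luhani has a, Todor has o. Luhani preserves a here (none of its changes turn any other segment into a), so the proto-segment is *a.
Position 2: Luhani has o, Todor has u. Todor preserves u here (none of its changes turn any other segment into u), so the proto-segment is *u.
Verify the candidate proto-form against each daughter:
Luhani: start from *fuwasig.
  rule 1 (vowel merger): fuwasig → fowasig
  rule 2 (unconditioned shift): fowasig → fowasiy
  rule 3: no change — fowasiy
  ⇒ Luhani fowasiy
Todor: start from *fuwasig.
  rule 1 (vowel merger): fuwasig → fuwosig
  rule 2: no change — fuwosig
  rule 3 (final devoicing): fuwosig → fuwosik
  ⇒ Todor fuwosik
*fuwasig is the unique common source.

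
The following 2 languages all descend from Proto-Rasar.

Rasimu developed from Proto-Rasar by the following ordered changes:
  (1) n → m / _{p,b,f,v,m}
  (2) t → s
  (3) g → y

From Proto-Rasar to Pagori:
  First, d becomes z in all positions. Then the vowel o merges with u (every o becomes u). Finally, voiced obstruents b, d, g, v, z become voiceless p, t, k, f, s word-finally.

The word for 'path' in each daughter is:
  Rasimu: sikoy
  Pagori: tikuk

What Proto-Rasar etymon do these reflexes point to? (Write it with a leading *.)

*tikog

Position 4: Rasimu has o, Pagori has u. Rasimu preserves o here (none of its changes turn any other segment into o), so the proto-segment is *o.
Position 5: Rasimu has y, Pagori has k. Taking the neighbouring segments as reconstructed: Rasimu y could go back to *g or *y; Pagori k could go back to *k or *g — the one source consistent with every daughter is *g.
Position 1: Rasimu has s, Pagori has t. Pagori preserves t here (none of its changes turn any other segment into t), so the proto-segment is *t.
Continuing position by position gives *tikog; check it forward:
Rasimu: start from *tikog.
  rule 1: no change — tikog
  rule 2 (unconditioned shift): tikog → sikog
  rule 3 (unconditioned shift): sikog → sikoy
  ⇒ Rasimu sikoy
Pagori: *tikog
  tikog (rule 1 does not apply)
  tikog → tikug   [vowel merger]
  tikug → tikuk   [final devoicing]
  giving Pagori tikuk.
*tikog is the unique common source.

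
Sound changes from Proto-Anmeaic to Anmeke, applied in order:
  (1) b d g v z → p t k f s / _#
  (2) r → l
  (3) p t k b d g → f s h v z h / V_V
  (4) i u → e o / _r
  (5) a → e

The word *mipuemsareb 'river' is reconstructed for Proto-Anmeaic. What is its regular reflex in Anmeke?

Anmeke: *mipuemsareb > mipuemsarep > mipuemsalep > mifuemsalep > mifuemselep  (by final devoicing, unconditioned shift, intervocalic lenition, vowel merger)

mifuemselep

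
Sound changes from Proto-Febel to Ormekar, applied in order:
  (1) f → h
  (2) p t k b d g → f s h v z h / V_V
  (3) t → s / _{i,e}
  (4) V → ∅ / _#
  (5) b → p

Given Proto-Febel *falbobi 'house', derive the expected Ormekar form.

Ormekar: *falbobi
  falbobi → halbobi   [unconditioned shift]
  halbobi → halbovi   [intervocalic lenition]
  halbovi (rule 3 does not apply)
  halbovi → halbov   [apocope]
  halbov → halpov   [unconditioned shift]
  giving Ormekar halpov.

halpov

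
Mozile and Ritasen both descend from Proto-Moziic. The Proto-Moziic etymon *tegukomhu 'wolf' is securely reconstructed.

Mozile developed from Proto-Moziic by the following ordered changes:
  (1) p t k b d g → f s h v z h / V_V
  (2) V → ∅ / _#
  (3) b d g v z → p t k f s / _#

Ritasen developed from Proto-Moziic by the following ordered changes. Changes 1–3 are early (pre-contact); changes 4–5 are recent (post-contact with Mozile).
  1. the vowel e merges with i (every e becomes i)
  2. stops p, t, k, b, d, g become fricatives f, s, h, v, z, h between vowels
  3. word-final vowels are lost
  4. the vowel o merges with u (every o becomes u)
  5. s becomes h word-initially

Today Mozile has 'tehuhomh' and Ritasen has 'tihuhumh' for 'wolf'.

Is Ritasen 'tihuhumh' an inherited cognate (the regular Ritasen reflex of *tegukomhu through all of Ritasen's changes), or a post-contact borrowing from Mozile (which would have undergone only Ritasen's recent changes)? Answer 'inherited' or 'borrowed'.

If inherited, *tegukomhu would pass through all of Ritasen's changes:
Ritasen: *tegukomhu
  tegukomhu → tigukomhu   [vowel merger]
  tigukomhu → tihuhomhu   [intervocalic lenition]
  tihuhomhu → tihuhomh   [apocope]
  tihuhomh → tihuhumh   [vowel merger]
  tihuhumh (rule 5 does not apply)
  giving Ritasen tihuhumh.
If borrowed from Mozile 'tehuhomh' after the early changes, it would undergo only the recent ones:
  rule 4 (vowel merger): tehuhomh → tehuhumh
  rule 5 (debuccalisation): no change (tehuhumh)
  ⇒ as a loan: tehuhumh
Ritasen 'tihuhumh' matches the inherited outcome exactly, so it is an inherited cognate, not a loan.

inherited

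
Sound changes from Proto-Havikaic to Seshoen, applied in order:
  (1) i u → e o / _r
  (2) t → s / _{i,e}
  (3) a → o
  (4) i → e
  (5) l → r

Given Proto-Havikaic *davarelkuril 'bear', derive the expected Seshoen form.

dovorerkorer

Seshoen: start from *davarelkuril.
  rule 1 (pre-rhotic lowering): davarelkuril → davarelkoril
  rule 2: no change — davarelkoril
  rule 3 (vowel merger): davarelkoril → dovorelkoril
  rule 4 (vowel merger): dovorelkoril → dovorelkorel
  rule 5 (unconditioned shift): dovorelkorel → dovorerkorer
  ⇒ Seshoen dovorerkorer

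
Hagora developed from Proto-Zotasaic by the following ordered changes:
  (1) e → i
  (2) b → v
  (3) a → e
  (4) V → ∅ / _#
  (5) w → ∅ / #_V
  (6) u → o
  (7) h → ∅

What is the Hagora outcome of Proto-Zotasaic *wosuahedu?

Hagora: *wosuahedu > wosuahidu > wosuehidu > wosuehid > osuehid > osoehid > osoeid  (by vowel merger, vowel merger, apocope, glide loss, vowel merger, h-loss)

osoeid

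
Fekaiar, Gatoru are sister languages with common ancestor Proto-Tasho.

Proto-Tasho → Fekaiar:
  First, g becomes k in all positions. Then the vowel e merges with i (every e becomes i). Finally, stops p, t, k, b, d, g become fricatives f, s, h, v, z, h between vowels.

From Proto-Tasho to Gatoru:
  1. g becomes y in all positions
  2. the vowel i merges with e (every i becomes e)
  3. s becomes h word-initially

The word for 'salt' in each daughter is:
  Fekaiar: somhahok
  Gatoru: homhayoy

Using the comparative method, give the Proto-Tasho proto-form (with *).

Position 6: Fekaiar has h, Gatoru has y. Taking the neighbouring segments as reconstructed: Fekaiar h could go back to *k or *g or *h; Gatoru y could go back to *g or *y — the one source consistent with every daughter is *g.
Position 8: Fekaiar has k, Gatoru has y. Taking the neighbouring segments as reconstructed: Fekaiar k could go back to *k or *g; Gatoru y could go back to *g or *y — the one source consistent with every daughter is *g.
Position 1: Fekaiar has s, Gatoru has h. Taking the neighbouring segments as reconstructed: Fekaiar s can only go back to *s; Gatoru h could go back to *s or *h — the one source consistent with every daughter is *s.
This points to *somhagog. Verify forward in each daughter:
Fekaiar: start from *somhagog.
  rule 1 (unconditioned shift): somhagog → somhakok
  rule 2: no change — somhakok
  rule 3 (intervocalic lenition): somhakok → somhahok
  ⇒ Fekaiar somhahok
Gatoru: *somhagog
  somhagog → somhayoy   [unconditioned shift]
  somhayoy (rule 2 does not apply)
  somhayoy → homhayoy   [debuccalisation]
  giving Gatoru homhayoy.
Only *somhagog yields all of Fekaiar somhahok, Gatoru homhayoy.

*somhagog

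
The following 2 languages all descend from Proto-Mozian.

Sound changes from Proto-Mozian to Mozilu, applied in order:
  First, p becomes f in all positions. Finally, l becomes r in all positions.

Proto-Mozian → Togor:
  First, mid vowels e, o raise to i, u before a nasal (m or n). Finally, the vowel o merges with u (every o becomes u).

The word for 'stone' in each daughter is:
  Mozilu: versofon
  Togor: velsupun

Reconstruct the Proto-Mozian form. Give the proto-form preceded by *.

*velsopon

Position 5: Mozilu has o, Togor has u. Mozilu preserves o here (none of its changes turn any other segment into o), so the proto-segment is *o.
Position 3: Mozilu has r, Togor has l. Togor preserves l here (none of its changes turn any other segment into l), so the proto-segment is *l.
Continuing position by position gives *velsopon; check it forward:
Mozilu: start from *velsopon.
  rule 1 (unconditioned shift): velsopon → velsofon
  rule 2 (unconditioned shift): velsofon → versofon
  ⇒ Mozilu versofon
Togor: start from *velsopon.
  rule 1 (pre-nasal raising): velsopon → velsopun
  rule 2 (vowel merger): velsopun → velsupun
  ⇒ Togor velsupun
Only *velsopon yields all of Mozilu versofon, Togor velsupun.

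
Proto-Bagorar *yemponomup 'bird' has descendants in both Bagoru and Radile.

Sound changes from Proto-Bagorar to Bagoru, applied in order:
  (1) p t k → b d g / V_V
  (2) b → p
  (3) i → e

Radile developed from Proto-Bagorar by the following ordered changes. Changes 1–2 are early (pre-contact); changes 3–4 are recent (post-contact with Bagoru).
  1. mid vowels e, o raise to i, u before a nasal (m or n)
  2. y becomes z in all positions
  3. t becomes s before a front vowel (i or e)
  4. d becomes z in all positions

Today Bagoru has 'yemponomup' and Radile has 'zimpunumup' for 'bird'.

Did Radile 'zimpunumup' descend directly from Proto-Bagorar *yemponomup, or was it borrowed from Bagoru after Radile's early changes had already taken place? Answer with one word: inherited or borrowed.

inherited

If inherited, *yemponomup would pass through all of Radile's changes:
Radile: *yemponomup
  yemponomup → yimpunumup   [pre-nasal raising]
  yimpunumup → zimpunumup   [unconditioned shift]
  zimpunumup (rule 3 does not apply)
  zimpunumup (rule 4 does not apply)
  giving Radile zimpunumup.
If borrowed from Bagoru 'yemponomup' after the early changes, it would undergo only the recent ones:
  rule 3 (palatalisation): no change (yemponomup)
  rule 4 (unconditioned shift): no change (yemponomup)
  ⇒ as a loan: yemponomup
Radile 'zimpunumup' matches the inherited outcome exactly, so it is an inherited cognate, not a loan.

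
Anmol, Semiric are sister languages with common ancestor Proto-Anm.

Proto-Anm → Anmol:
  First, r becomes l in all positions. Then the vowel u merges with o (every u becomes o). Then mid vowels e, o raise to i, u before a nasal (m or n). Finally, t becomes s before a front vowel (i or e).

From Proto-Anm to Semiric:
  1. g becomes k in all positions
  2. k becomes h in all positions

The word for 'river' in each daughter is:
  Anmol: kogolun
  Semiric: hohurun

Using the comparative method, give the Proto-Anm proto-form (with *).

Position 5: Anmol has l, Semiric has r. Semiric preserves r here (none of its changes turn any other segment into r), so the proto-segment is *r.
Position 3: Anmol has g, Semiric has h. Anmol preserves g here (none of its changes turn any other segment into g), so the proto-segment is *g.
Position 1: Anmol has k, Semiric has h. Anmol preserves k here (none of its changes turn any other segment into k), so the proto-segment is *k.
Verify the candidate proto-form against each daughter:
Anmol: start from *kogurun.
  rule 1 (unconditioned shift): kogurun → kogulun
  rule 2 (vowel merger): kogulun → kogolon
  rule 3 (pre-nasal raising): kogolon → kogolun
  rule 4: no change — kogolun
  ⇒ Anmol kogolun
Semiric: *kogurun > kokurun > hohurun  (by unconditioned shift, unconditioned shift)
*kogurun is the unique common source.

*kogurun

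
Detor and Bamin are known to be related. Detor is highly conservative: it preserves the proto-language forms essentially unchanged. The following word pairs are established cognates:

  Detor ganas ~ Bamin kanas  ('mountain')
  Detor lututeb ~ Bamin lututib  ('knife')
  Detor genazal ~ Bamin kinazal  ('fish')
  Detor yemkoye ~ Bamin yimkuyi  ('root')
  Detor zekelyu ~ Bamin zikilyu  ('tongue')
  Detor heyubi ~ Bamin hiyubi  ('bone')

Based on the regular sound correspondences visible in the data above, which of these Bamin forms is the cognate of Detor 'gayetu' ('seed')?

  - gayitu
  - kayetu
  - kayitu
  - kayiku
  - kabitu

ganas ~ kanas — Detor g corresponds to Bamin k word-initially before a back vowel.
zekelyu ~ zikilyu, heyubi ~ hiyubi — Detor e corresponds to Bamin i after a consonant, before a consonant other than r, m, n, p, b, f, v.
Applying these to Detor 'gayetu':
  gayetu → kayetu   (g→k word-initially before a back vowel)
  kayetu → kayitu   (e→i after a consonant, before a consonant other than r, m, n, p, b, f, v)
So the Bamin cognate is 'kayitu'.

kayitu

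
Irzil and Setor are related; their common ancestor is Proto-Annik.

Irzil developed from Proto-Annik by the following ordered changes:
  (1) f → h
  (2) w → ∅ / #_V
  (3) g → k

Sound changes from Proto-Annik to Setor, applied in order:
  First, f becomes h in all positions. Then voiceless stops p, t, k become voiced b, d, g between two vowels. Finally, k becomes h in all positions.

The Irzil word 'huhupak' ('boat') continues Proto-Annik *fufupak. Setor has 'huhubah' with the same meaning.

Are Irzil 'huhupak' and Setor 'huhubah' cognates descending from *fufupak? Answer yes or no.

Derive the expected Setor reflex of *fufupak:
Setor: *fufupak
  fufupak → huhupak   [unconditioned shift]
  huhupak → huhubak   [intervocalic voicing]
  huhubak → huhubah   [unconditioned shift]
  giving Setor huhubah.
Setor 'huhubah' matches the regular reflex exactly, so the pair is cognate.

yes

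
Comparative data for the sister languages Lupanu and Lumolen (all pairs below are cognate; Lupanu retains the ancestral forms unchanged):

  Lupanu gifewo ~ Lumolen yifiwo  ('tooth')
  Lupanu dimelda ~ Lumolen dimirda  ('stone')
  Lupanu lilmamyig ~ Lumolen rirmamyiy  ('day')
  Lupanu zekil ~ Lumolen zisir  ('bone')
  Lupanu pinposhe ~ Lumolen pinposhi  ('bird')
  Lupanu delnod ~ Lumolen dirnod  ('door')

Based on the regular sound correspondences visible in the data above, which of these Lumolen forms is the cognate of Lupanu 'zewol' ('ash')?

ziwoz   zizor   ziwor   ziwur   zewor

ziwor

gifewo ~ yifiwo, dimelda ~ dimirda — Lupanu e corresponds to Lumolen i after a consonant, before a consonant other than r, m, n, p, b, f, v.
zekil ~ zisir — Lupanu l corresponds to Lumolen r word-finally.
Applying these to Lupanu 'zewol':
  zewol → ziwol   (e→i after a consonant, before a consonant other than r, m, n, p, b, f, v)
  ziwol → ziwor   (l→r word-finally)
So the Lumolen cognate is 'ziwor'.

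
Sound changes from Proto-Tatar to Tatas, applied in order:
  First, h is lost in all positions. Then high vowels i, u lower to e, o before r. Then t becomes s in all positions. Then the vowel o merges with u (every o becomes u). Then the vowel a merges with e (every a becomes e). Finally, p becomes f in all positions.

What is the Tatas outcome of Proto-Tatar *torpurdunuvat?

surfurdunuves

Tatas: start from *torpurdunuvat.
  rule 1: no change — torpurdunuvat
  rule 2 (pre-rhotic lowering): torpurdunuvat → torpordunuvat
  rule 3 (unconditioned shift): torpordunuvat → sorpordunuvas
  rule 4 (vowel merger): sorpordunuvas → surpurdunuvas
  rule 5 (vowel merger): surpurdunuvas → surpurdunuves
  rule 6 (unconditioned shift): surpurdunuves → surfurdunuves
  ⇒ Tatas surfurdunuves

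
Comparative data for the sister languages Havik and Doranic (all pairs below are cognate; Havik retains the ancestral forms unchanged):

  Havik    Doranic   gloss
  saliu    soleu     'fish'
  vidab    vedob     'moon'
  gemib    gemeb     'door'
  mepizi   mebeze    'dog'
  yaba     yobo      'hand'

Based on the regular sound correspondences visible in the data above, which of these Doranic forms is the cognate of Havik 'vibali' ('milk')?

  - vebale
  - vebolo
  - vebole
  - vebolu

vebole

gemib ~ gemeb — Havik i corresponds to Doranic e after a consonant, before a labial obstruent.
saliu ~ soleu — Havik a corresponds to Doranic o after a consonant, before a consonant other than r, m, n, p, b, f, v.
mepizi ~ mebeze — Havik i corresponds to Doranic e word-finally.
Applying these to Havik 'vibali':
  vibali → vebali   (i→e after a consonant, before a labial obstruent)
  vebali → veboli   (a→o after a consonant, before a consonant other than r, m, n, p, b, f, v)
  veboli → vebole   (i→e word-finally)
So the Doranic cognate is 'vebole'.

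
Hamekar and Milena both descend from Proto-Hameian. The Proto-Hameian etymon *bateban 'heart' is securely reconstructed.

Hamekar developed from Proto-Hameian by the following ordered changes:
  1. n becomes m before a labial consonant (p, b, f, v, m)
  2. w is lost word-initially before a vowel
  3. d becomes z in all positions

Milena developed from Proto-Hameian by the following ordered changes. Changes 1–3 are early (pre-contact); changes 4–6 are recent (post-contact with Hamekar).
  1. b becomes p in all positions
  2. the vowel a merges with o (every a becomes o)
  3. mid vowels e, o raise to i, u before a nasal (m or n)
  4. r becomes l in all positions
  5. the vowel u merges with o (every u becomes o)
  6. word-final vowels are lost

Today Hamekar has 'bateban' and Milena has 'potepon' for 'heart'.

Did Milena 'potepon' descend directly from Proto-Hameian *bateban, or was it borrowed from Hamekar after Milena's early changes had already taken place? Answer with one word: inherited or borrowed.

If inherited, *bateban would pass through all of Milena's changes:
Milena: *bateban
  bateban → patepan   [unconditioned shift]
  patepan → potepon   [vowel merger]
  potepon → potepun   [pre-nasal raising]
  potepun (rule 4 does not apply)
  potepun → potepon   [vowel merger]
  potepon (rule 6 does not apply)
  giving Milena potepon.
If borrowed from Hamekar 'bateban' after the early changes, it would undergo only the recent ones:
  rule 4 (unconditioned shift): no change (bateban)
  rule 5 (vowel merger): no change (bateban)
  rule 6 (apocope): no change (bateban)
  ⇒ as a loan: bateban
Milena 'potepon' matches the inherited outcome exactly, so it is an inherited cognate, not a loan.

inherited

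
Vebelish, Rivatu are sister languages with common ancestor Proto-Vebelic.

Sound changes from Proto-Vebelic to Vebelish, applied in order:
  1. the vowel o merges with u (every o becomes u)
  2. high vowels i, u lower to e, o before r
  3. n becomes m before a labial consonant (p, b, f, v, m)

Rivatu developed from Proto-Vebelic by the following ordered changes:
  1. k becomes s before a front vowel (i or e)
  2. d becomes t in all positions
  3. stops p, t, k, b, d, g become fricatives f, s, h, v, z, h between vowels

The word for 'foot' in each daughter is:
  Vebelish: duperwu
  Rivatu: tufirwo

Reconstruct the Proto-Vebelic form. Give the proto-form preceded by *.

Position 1: Vebelish has d, Rivatu has t. Vebelish preserves d here (none of its changes turn any other segment into d), so the proto-segment is *d.
Position 3: Vebelish has p, Rivatu has f. Vebelish preserves p here (none of its changes turn any other segment into p), so the proto-segment is *p.
Position 4: Vebelish has e, Rivatu has i. Rivatu preserves i here (none of its changes turn any other segment into i), so the proto-segment is *i.
This points to *dupirwo. Verify forward in each daughter:
Vebelish: start from *dupirwo.
  rule 1 (vowel merger): dupirwo → dupirwu
  rule 2 (pre-rhotic lowering): dupirwu → duperwu
  rule 3: no change — duperwu
  ⇒ Vebelish duperwu
Rivatu: start from *dupirwo.
  rule 1: no change — dupirwo
  rule 2 (unconditioned shift): dupirwo → tupirwo
  rule 3 (intervocalic lenition): tupirwo → tufirwo
  ⇒ Rivatu tufirwo
*dupirwo is the unique common source.

*dupirwo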